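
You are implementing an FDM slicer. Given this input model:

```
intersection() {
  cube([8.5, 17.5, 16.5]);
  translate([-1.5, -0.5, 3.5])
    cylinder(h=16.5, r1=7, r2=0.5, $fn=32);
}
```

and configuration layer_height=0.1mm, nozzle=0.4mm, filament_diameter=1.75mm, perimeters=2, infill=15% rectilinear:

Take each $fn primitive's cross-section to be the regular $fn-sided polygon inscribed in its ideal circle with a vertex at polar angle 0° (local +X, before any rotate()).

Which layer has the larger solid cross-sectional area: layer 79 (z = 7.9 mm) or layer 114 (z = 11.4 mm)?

Layer 79 (z = 7.9): the 8.5×17.5 cube contributes its full rectangle (area 148.75 mm²); the cone at (-1.5, -0.5): at t=0.267 of its height the radius interpolates to r₁+(r₂−r₁)t = 5.267, giving a regular 32-gon of that circumradius (area = (32/2)·5.267²·sin(360°/32) = 86.58 mm²); After intersecting: the cone at (-1.5, -0.5) partially overlaps the 8.5×17.5 cube; clipping to the common part keeps 12.01 mm² — area = 12.01 mm². So its area = 12.01 mm². Layer 114 (z = 11.4): the cube (footprint 8.5×17.5) is included at this height (area 148.75 mm²); the cone at (-1.5, -0.5): at t=0.479 of its height the radius interpolates to r₁+(r₂−r₁)t = 3.888, giving a regular 32-gon of that circumradius (area = (32/2)·3.888²·sin(360°/32) = 47.18 mm²); Taking the intersection: the cone at (-1.5, -0.5) partially overlaps the 8.5×17.5 cube; clipping to the common part keeps 4.95 mm² — area = 4.95 mm². So its area = 4.95 mm². Layer 79 is larger (12.01 vs 4.95 mm²).

layer 79 (z = 7.9 mm)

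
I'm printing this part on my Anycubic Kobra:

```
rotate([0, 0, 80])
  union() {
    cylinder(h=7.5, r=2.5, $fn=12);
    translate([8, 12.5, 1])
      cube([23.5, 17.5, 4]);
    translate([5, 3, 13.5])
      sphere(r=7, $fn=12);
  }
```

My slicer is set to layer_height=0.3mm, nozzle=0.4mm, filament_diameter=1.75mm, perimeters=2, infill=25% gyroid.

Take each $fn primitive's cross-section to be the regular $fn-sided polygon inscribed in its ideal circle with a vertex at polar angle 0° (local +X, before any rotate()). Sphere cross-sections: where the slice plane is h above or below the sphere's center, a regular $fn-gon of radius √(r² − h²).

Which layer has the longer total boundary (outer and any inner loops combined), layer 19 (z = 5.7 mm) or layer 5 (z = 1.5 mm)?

Layer 19 (z = 5.7): the r=2.5 cylinder gives a regular 12-gon of circumradius 2.5 (constant along its height) (perimeter = 2·12·2.500·sin(180°/12) = 15.53 mm); the cube at (8, 12.5) does not reach this height (z outside [1, 5]); the sphere at (5, 3) does not reach this height (|z−center|=7.800 > r=7); Merging all regions: only the r=2.5 cylinder is present, so the union is just that shape — boundary = 15.53 mm; (rotated 80° about Z; rotation is an isometry so areas/perimeters/island counts are preserved). So its perimeter = 15.53 mm. Layer 5 (z = 1.5): the r=2.5 cylinder gives a regular 12-gon of circumradius 2.5 (constant along its height) (perimeter = 2·12·2.500·sin(180°/12) = 15.53 mm); the cube at (8, 12.5) is present — its section is the full 23.5×17.5 rectangle (perimeter 82.00 mm); the sphere at (5, 3) does not reach this height (|z−center|=12.000 > r=7); Merging all regions: the 2 present regions are separate (no shared area or edge), so areas and boundary lengths simply add and each stays a separate island — boundary = 97.53 mm; (rotated 80° about Z; rotation is an isometry so areas/perimeters/island counts are preserved). So its perimeter = 97.53 mm. Layer 5 is larger (97.53 vs 15.53 mm).

layer 5 (z = 1.5 mm)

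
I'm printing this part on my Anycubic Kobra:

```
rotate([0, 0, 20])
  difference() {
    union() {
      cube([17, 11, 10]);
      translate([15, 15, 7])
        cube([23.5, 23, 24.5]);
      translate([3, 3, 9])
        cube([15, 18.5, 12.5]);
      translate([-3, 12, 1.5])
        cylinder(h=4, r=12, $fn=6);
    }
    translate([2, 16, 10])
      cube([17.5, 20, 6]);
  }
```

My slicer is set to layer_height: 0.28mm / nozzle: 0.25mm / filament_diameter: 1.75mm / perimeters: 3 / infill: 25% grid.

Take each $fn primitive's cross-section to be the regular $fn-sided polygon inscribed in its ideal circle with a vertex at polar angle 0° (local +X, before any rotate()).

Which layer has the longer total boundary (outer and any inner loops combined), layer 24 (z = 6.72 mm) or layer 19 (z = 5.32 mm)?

layer 19 (z = 5.32 mm)

Layer 24 (z = 6.72): the cube is present — its section is the full 17×11 rectangle (perimeter 56.00 mm); the cube at (15, 15) is absent (z outside [7, 31.5]); the cube at (3, 3) does not reach this height (z outside [9, 21.5]); the cylinder at (-3, 12) is absent (z outside [1.5, 5.5]); Taking the union: only the 17×11 cube is present, so the union is just that shape — boundary = 56.00 mm; the cube at (2, 16) is not intersected at this z (z outside [10, 16]); Subtracting the remaining from the first: none of the subtracted shapes is present at this height, so the result so far is unchanged — boundary = 56.00 mm; (rotated 20° about Z; rotation is an isometry so areas/perimeters/island counts are preserved). So its perimeter = 56.00 mm. Layer 19 (z = 5.32): the cube (footprint 17×11) is included at this height (perimeter 56.00 mm); the cube at (15, 15) is not intersected at this z (z outside [7, 31.5]); the cube at (3, 3) is not intersected at this z (z outside [9, 21.5]); the cylinder at (-3, 12): section is a regular 6-gon, circumradius r=12 (perimeter = 2·6·12.000·sin(180°/6) = 72.00 mm); Taking the union: the regions partially overlap (shared area 53.64 mm²), so the edge portions inside another operand are dropped and the merged outline is re-measured after clipping — boundary = 96.34 mm; the cube at (2, 16) is not intersected at this z (z outside [10, 16]); Taking the first minus the rest: none of the subtracted shapes is present at this height, so that combined region is unchanged — boundary = 96.34 mm; (rotated 20° about Z; rotation is an isometry so areas/perimeters/island counts are preserved). So its perimeter = 96.34 mm. Layer 19 is larger (96.34 vs 56.00 mm).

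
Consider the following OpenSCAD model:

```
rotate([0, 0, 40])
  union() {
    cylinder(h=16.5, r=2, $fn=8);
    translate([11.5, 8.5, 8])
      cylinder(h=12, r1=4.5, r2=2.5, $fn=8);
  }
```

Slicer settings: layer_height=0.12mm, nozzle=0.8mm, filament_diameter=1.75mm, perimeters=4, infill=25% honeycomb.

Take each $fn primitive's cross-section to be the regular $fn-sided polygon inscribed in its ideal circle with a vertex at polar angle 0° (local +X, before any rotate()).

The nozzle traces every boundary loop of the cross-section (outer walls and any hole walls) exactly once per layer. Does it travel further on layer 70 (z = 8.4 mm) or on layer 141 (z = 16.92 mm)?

Layer 70 (z = 8.4): the r=2 cylinder contributes a regular 8-gon of circumradius 2 (perimeter = 2·8·2.000·sin(180°/8) = 12.25 mm); the cone at (11.5, 8.5): at t=0.033 of its height the radius interpolates to r₁+(r₂−r₁)t = 4.433, giving a regular 8-gon of that circumradius (perimeter = 2·8·4.433·sin(180°/8) = 27.15 mm); Taking the union: the 2 present regions are separate (no shared area or edge), so areas and boundary lengths simply add and each stays a separate island — boundary = 39.39 mm; (whole slice rotated 40° about Z — lengths, areas and connectivity unchanged). So its perimeter = 39.39 mm. Layer 141 (z = 16.92): the cylinder does not reach this height (z outside [0, 16.5]); the cone at (11.5, 8.5): at t=0.743 of its height the radius interpolates to r₁+(r₂−r₁)t = 3.013, giving a regular 8-gon of that circumradius (perimeter = 2·8·3.013·sin(180°/8) = 18.45 mm); Merging all regions: only the cone at (11.5, 8.5) is present, so the union is just that shape — boundary = 18.45 mm; (whole slice rotated 40° about Z — lengths, areas and connectivity unchanged). So its perimeter = 18.45 mm. Layer 70 is larger (39.39 vs 18.45 mm).

layer 70 (z = 8.4 mm)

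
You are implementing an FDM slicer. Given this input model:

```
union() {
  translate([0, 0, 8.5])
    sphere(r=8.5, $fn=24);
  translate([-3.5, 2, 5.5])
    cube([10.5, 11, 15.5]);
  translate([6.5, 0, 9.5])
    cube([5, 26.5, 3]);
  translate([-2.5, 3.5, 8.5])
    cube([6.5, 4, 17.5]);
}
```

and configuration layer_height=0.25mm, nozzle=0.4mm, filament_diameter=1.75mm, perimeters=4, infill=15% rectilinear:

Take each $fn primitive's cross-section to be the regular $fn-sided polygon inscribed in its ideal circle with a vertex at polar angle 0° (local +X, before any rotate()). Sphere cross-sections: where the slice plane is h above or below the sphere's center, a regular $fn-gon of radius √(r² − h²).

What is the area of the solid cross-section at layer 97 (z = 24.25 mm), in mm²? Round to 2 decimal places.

At z = 24.25 mm: the sphere is absent (|z−center|=15.750 > r=8.5); the cube at (-3.5, 2) is absent (z outside [5.5, 21]); the cube at (6.5, 0) is absent (z outside [9.5, 12.5]); the cube at (-2.5, 3.5) is present — its section is the full 6.5×4 rectangle (area 26.00 mm²); Combining (union): only the 6.5×4 cube at (-2.5, 3.5) is present, so the union is just that shape — area = 26.00 mm². Overall, the cross-section is a single solid region. Net area = 26.00 mm².

26.00 mm²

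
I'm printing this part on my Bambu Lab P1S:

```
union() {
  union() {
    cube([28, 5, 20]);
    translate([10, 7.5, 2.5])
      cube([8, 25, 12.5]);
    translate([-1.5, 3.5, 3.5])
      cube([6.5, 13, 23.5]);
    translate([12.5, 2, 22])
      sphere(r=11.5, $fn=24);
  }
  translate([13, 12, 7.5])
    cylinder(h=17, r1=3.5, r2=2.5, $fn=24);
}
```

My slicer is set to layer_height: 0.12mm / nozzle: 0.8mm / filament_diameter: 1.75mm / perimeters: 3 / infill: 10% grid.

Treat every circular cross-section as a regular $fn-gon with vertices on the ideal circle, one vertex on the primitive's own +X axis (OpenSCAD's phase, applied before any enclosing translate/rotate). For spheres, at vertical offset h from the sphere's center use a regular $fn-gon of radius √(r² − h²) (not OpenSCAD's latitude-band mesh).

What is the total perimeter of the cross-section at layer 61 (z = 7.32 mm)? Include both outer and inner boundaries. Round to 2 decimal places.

At z = 7.32 mm: the cube (footprint 28×5) is included at this height (perimeter 66.00 mm); the 8×25 cube at (10, 7.5) contributes its full rectangle (perimeter 66.00 mm); the cube at (-1.5, 3.5) (footprint 6.5×13) is included at this height (perimeter 39.00 mm); the sphere at (12.5, 2) is not intersected at this z (|z−center|=14.680 > r=11.5); Merging all regions: the regions partially overlap (shared area 7.50 mm²), so the edge portions inside another operand are dropped and the merged outline is re-measured after clipping — boundary = 158.00 mm; the cone at (13, 12) is not intersected at this z (z outside [7.5, 24.5]); Combining (union): only the result so far is present, so the union is just that shape — boundary = 158.00 mm. Overall, the cross-section has 2 separate islands. Total boundary length (outer) = 158.00 mm.

158.00 mm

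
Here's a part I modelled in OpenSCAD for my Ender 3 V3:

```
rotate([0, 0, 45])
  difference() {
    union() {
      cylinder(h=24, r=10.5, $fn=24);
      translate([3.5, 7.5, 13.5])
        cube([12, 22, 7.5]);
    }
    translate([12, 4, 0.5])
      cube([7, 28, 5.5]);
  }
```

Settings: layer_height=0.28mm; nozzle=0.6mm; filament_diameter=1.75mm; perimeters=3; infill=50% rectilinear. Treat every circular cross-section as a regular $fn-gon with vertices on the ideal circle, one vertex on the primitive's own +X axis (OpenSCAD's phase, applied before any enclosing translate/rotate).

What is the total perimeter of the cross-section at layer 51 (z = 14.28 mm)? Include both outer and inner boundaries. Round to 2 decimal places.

At z = 14.28 mm: the cylinder: section is a regular 24-gon, circumradius r=10.5 (perimeter = 2·24·10.500·sin(180°/24) = 65.79 mm); the cube at (3.5, 7.5) (footprint 12×22) is included at this height (perimeter 68.00 mm); Taking the union: the regions partially overlap (shared area 5.08 mm²), so the edge portions inside another operand are dropped and the merged outline is re-measured after clipping — boundary = 123.13 mm; the cube at (12, 4) does not reach this height (z outside [0.5, 6]); After the difference (first − rest): none of the subtracted shapes is present at this height, so the result so far is unchanged — boundary = 123.13 mm; (rotated 45° about Z; rotation is an isometry so areas/perimeters/island counts are preserved). Overall, the cross-section is a single solid region. Total boundary length (outer) = 123.13 mm.

123.13 mm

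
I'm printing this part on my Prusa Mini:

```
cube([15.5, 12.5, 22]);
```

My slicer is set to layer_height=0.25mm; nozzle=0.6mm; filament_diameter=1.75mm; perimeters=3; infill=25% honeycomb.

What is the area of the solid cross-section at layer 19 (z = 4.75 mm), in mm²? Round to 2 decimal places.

193.75 mm²

At z = 4.75 mm: the 15.5×12.5 cube contributes its full rectangle (area 193.75 mm²). Overall, the cross-section is a single solid region. Net area = 193.75 mm².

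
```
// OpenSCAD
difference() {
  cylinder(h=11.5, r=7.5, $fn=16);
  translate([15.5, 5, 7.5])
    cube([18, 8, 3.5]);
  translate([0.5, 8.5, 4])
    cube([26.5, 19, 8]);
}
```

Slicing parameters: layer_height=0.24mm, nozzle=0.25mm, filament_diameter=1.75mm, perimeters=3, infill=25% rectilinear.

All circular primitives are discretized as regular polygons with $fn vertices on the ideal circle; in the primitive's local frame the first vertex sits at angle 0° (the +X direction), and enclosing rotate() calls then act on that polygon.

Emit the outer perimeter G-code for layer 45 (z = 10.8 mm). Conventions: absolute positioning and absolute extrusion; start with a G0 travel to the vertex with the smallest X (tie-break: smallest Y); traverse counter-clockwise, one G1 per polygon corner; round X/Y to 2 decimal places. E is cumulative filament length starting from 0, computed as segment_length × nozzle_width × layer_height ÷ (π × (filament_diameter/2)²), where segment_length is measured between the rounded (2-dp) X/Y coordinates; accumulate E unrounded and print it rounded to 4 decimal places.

G0 X-7.50 Y0.00 Z10.80
G1 X-6.93 Y-2.87 E0.0730
G1 X-5.30 Y-5.30 E0.1460
G1 X-2.87 Y-6.93 E0.2190
G1 X0.00 Y-7.50 E0.2920
G1 X2.87 Y-6.93 E0.3650
G1 X5.30 Y-5.30 E0.4379
G1 X6.93 Y-2.87 E0.5109
G1 X7.50 Y0.00 E0.5839
G1 X6.93 Y2.87 E0.6569
G1 X5.30 Y5.30 E0.7299
G1 X2.87 Y6.93 E0.8029
G1 X0.00 Y7.50 E0.8759
G1 X-2.87 Y6.93 E0.9489
G1 X-5.30 Y5.30 E1.0219
G1 X-6.93 Y2.87 E1.0949
G1 X-7.50 Y0.00 E1.1679

At z = 10.8 mm: the cylinder: section is a regular 16-gon, circumradius r=7.5; the cube at (15.5, 5) is present — its section is the full 18×8 rectangle; the cube at (0.5, 8.5) is present — its section is the full 26.5×19 rectangle; Subtracting the remaining from the first: starting from the r=7.5 cylinder, the 18×8 cube at (15.5, 5) misses the remaining region (no effect); the 26.5×19 cube at (0.5, 8.5) misses the remaining region (no effect) — 1 connected region. The outline is a single polygon with 16 vertices. Extrusion per mm of travel: 0.25 × 0.24 / (π × 0.875²) = 0.024945. Accumulating E over each segment gives final E = 1.1679.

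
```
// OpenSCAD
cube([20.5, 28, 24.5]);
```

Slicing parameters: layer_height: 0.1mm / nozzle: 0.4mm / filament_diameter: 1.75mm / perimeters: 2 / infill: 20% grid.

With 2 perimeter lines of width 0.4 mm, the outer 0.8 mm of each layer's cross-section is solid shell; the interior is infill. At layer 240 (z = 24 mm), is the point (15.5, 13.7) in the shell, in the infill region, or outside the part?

infill

At z = 24 mm: the cube is present — its section is the full 20.5×28 rectangle. Overall, the cross-section is a single solid region. The nearest boundary edge runs (20.50, 0.00)→(20.50, 28.00); distance from the point to it = 5.00 mm. The point is inside the cross-section and 5.00 mm from the nearest boundary — more than the 0.8 mm shell width (2 × 0.4), so it's in the infill interior.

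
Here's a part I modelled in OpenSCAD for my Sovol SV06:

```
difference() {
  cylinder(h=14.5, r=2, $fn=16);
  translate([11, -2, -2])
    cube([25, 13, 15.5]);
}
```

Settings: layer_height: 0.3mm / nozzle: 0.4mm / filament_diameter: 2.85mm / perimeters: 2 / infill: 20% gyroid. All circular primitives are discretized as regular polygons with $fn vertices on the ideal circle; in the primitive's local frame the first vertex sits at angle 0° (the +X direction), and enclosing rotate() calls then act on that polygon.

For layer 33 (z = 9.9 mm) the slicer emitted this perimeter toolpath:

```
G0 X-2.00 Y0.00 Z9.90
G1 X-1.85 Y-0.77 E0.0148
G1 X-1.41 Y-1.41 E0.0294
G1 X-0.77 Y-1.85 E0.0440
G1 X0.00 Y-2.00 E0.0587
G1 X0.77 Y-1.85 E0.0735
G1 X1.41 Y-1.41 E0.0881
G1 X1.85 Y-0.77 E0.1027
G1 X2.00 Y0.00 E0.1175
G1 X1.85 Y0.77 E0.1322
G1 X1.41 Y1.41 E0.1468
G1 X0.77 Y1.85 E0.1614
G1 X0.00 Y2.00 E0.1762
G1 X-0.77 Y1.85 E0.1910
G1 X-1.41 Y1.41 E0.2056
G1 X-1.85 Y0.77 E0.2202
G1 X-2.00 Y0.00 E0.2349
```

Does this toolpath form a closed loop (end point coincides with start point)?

yes

Start point (G0): (-2.00, 0.00). End point (last G1): the path returns to the start — closed.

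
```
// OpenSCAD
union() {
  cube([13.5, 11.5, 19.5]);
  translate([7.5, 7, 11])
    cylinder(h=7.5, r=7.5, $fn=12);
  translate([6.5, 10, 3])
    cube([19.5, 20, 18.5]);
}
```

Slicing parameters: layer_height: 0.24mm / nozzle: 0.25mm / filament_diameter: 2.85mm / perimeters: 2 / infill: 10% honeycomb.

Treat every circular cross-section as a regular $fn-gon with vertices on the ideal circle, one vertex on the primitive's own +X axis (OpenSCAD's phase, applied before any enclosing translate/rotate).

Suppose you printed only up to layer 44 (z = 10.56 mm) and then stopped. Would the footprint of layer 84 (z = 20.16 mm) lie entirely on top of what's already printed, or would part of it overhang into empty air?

entirely on top

Compare the two slices. At z = 10.56: the cube is present — its section is the full 13.5×11.5 rectangle (area 155.25 mm²); the cylinder at (7.5, 7) does not reach this height (z outside [11, 18.5]); the cube at (6.5, 10) is present — its section is the full 19.5×20 rectangle (area 390.00 mm²); Taking the union: the regions partially overlap — summed areas 545.25 mm² minus the doubly-counted overlap 10.50 mm² gives 534.75 mm² — area = 534.75 mm². At z = 20.16: the cube does not reach this height (z outside [0, 19.5]); the cylinder at (7.5, 7) is absent (z outside [11, 18.5]); the cube at (6.5, 10) is present — its section is the full 19.5×20 rectangle (area 390.00 mm²); Combining (union): only the 19.5×20 cube at (6.5, 10) is present, so the union is just that shape — area = 390.00 mm². Checking containment: the cross-section at z = 20.16 is a subset of the cross-section at z = 10.56.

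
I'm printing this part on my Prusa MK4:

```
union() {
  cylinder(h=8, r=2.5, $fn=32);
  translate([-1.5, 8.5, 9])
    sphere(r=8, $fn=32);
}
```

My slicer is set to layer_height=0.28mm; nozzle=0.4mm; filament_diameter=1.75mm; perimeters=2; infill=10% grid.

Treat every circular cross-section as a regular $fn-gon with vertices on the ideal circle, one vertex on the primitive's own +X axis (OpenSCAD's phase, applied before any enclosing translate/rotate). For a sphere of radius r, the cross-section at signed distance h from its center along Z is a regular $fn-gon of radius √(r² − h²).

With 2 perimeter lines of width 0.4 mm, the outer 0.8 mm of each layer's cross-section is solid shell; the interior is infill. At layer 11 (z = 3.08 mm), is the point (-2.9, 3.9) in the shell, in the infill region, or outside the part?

shell

At z = 3.08 mm: the r=2.5 cylinder contributes a regular 32-gon of circumradius 2.5; the r=8 sphere at (-1.5, 8.5) slices to a regular 32-gon of circumradius 5.381 (√(r²−h²) with h=5.92 from center); Combining (union): the 2 present regions are separate (no shared area or edge), so areas and boundary lengths simply add and each stays a separate island — 2 connected regions. Overall, the cross-section has 2 separate islands. The nearest boundary edge runs (-2.55, 3.22)→(-3.56, 3.53); distance from the point to it = 0.55 mm. (Shell/infill is judged within the island containing the point — the largest one.) The point is inside the cross-section, 0.55 mm from the nearest boundary — within the 0.8 mm shell band (2 × 0.4).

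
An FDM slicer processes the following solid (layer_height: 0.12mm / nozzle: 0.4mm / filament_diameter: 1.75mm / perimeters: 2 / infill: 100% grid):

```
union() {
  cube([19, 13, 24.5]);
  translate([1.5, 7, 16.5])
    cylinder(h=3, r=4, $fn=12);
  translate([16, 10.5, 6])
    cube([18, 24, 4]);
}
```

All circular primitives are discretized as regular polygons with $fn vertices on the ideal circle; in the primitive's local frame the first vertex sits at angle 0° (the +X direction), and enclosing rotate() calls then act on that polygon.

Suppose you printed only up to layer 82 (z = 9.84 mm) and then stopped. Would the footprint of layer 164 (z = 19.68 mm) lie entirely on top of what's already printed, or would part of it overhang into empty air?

entirely on top

Compare the two slices. At z = 9.84: the 19×13 cube contributes its full rectangle (area 247.00 mm²); the cylinder at (1.5, 7) is absent (z outside [16.5, 19.5]); the cube at (16, 10.5) (footprint 18×24) is included at this height (area 432.00 mm²); Merging all regions: the regions partially overlap — summed areas 679.00 mm² minus the doubly-counted overlap 7.50 mm² gives 671.50 mm² — area = 671.50 mm². At z = 19.68: the cube (footprint 19×13) is included at this height (area 247.00 mm²); the cylinder at (1.5, 7) is not intersected at this z (z outside [16.5, 19.5]); the cube at (16, 10.5) is absent (z outside [6, 10]); Taking the union: only the 19×13 cube is present, so the union is just that shape — area = 247.00 mm². Checking containment: the cross-section at z = 19.68 is a subset of the cross-section at z = 9.84.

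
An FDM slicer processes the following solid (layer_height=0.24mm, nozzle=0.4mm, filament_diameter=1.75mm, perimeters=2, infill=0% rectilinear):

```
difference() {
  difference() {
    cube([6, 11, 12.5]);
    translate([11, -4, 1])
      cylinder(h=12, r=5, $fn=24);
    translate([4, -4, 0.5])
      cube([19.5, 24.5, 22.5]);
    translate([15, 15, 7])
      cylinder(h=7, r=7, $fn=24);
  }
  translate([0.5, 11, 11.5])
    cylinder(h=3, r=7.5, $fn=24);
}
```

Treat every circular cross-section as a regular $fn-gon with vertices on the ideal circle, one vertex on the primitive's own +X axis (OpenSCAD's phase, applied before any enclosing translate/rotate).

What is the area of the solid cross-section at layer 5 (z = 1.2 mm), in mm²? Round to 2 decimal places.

At z = 1.2 mm: the cube (footprint 6×11) is included at this height (area 66.00 mm²); the r=5 cylinder at (11, -4) gives a regular 24-gon of circumradius 5 (constant along its height) (area = (24/2)·5.000²·sin(360°/24) = 77.65 mm²); the 19.5×24.5 cube at (4, -4) contributes its full rectangle (area 477.75 mm²); the cylinder at (15, 15) is absent (z outside [7, 14]); Subtracting the remaining from the first: starting from the 6×11 cube (66.00 mm²), the r=5 cylinder at (11, -4) misses the remaining region (no effect); the 19.5×24.5 cube at (4, -4) partially overlaps it — only the 22.00 mm² overlap (of its 477.75 mm²) is removed, clipping the outline — area = 44.00 mm²; the cylinder at (0.5, 11) does not reach this height (z outside [11.5, 14.5]); Subtracting the remaining from the first: none of the subtracted shapes is present at this height, so that combined region is unchanged — area = 44.00 mm². Overall, the cross-section is a single solid region. Net area = 44.00 mm².

44.00 mm²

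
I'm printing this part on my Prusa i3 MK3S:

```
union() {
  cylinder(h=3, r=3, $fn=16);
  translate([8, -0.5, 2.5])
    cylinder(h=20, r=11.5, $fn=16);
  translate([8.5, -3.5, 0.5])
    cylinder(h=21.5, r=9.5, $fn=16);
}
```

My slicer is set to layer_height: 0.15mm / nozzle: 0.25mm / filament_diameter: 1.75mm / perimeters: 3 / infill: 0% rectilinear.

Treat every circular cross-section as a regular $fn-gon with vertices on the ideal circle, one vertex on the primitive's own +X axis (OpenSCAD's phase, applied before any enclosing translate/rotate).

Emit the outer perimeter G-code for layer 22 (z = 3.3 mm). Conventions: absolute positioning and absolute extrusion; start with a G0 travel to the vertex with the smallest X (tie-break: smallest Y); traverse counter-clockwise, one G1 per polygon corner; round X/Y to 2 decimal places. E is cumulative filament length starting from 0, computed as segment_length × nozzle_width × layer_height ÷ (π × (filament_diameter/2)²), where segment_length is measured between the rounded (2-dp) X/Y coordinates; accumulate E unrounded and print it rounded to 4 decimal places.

At z = 3.3 mm: the cylinder is absent (z outside [0, 3]); the r=11.5 cylinder at (8, -0.5) contributes a regular 16-gon of circumradius 11.5; the r=9.5 cylinder at (8.5, -3.5) gives a regular 16-gon of circumradius 9.5 (constant along its height); Combining (union): the regions partially overlap (shared area 263.78 mm²), so overlapping operands fuse into one piece — 1 connected region. The outline is a single polygon with 20 vertices. Extrusion per mm of travel: 0.25 × 0.15 / (π × 0.875²) = 0.015591. Accumulating E over each segment gives final E = 1.1387.

G0 X-3.50 Y-0.50 Z3.30
G1 X-2.62 Y-4.90 E0.0700
G1 X-0.13 Y-8.63 E0.1399
G1 X1.41 Y-9.66 E0.1688
G1 X1.78 Y-10.22 E0.1792
G1 X4.86 Y-12.28 E0.2370
G1 X8.50 Y-13.00 E0.2948
G1 X12.14 Y-12.28 E0.3527
G1 X15.22 Y-10.22 E0.4105
G1 X17.28 Y-7.14 E0.4682
G1 X17.34 Y-6.83 E0.4732
G1 X18.62 Y-4.90 E0.5093
G1 X19.50 Y-0.50 E0.5792
G1 X18.62 Y3.90 E0.6492
G1 X16.13 Y7.63 E0.7191
G1 X12.40 Y10.12 E0.7890
G1 X8.00 Y11.00 E0.8590
G1 X3.60 Y10.12 E0.9289
G1 X-0.13 Y7.63 E0.9989
G1 X-2.62 Y3.90 E1.0688
G1 X-3.50 Y-0.50 E1.1387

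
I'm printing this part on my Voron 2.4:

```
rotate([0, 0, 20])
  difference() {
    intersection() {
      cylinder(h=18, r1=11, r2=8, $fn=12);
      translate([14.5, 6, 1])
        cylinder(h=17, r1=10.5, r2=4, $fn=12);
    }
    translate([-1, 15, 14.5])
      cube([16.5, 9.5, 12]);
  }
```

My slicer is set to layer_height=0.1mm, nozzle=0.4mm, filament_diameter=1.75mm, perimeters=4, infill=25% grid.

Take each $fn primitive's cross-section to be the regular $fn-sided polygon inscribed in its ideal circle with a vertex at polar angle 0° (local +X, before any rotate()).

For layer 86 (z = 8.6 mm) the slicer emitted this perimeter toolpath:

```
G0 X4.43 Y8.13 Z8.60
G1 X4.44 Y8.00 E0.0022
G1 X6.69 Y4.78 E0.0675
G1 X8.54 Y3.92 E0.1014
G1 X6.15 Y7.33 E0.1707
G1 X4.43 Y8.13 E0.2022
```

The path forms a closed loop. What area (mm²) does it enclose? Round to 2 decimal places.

4.23 mm²

Apply the shoelace formula to the sequence of (X, Y) vertices; enclosed area = 4.23 mm².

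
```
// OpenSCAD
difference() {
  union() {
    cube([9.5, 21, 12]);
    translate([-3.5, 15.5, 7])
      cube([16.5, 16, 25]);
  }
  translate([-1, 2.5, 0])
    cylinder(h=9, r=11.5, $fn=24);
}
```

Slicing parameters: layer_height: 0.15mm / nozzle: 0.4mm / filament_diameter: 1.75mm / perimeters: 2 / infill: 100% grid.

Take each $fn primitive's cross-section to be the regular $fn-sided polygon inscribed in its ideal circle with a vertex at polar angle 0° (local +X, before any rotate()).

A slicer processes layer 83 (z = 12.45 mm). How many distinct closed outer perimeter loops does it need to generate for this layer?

1

At z = 12.45 mm: the cube does not reach this height (z outside [0, 12]); the cube at (-3.5, 15.5) is present — its section is the full 16.5×16 rectangle; Merging all regions: only the 16.5×16 cube at (-3.5, 15.5) is present, so the union is just that shape — 1 connected region; the cylinder at (-1, 2.5) is not intersected at this z (z outside [0, 9]); After the difference (first − rest): none of the subtracted shapes is present at this height, so the result so far is unchanged — 1 connected region. The result has 1 disconnected region.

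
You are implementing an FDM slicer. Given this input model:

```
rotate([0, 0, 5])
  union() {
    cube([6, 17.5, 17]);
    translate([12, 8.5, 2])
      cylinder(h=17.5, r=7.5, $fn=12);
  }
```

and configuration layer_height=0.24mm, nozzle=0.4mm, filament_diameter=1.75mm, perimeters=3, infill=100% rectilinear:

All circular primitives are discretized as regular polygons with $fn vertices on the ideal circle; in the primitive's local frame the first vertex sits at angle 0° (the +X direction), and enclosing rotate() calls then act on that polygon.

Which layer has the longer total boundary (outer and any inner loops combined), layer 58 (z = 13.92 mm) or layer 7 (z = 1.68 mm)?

Layer 58 (z = 13.92): the cube is present — its section is the full 6×17.5 rectangle (perimeter 47.00 mm); the cylinder at (12, 8.5): section is a regular 12-gon, circumradius r=7.5 (perimeter = 2·12·7.500·sin(180°/12) = 46.59 mm); Combining (union): the regions partially overlap (shared area 7.73 mm²), so the edge portions inside another operand are dropped and the merged outline is re-measured after clipping — boundary = 75.93 mm; (rotated 5° about Z; rotation is an isometry so areas/perimeters/island counts are preserved). So its perimeter = 75.93 mm. Layer 7 (z = 1.68): the cube (footprint 6×17.5) is included at this height (perimeter 47.00 mm); the cylinder at (12, 8.5) does not reach this height (z outside [2, 19.5]); Merging all regions: only the 6×17.5 cube is present, so the union is just that shape — boundary = 47.00 mm; (whole slice rotated 5° about Z — lengths, areas and connectivity unchanged). So its perimeter = 47.00 mm. Layer 58 is larger (75.93 vs 47.00 mm).

layer 58 (z = 13.92 mm)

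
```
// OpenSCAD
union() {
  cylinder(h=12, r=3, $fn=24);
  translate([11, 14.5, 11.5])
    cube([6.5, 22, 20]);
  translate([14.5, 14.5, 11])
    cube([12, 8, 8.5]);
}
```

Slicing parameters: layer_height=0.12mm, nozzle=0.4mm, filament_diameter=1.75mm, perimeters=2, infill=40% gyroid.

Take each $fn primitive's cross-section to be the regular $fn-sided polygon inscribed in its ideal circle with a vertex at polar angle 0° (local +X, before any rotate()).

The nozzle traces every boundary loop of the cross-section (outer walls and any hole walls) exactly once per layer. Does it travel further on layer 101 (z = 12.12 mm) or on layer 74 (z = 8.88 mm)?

Layer 101 (z = 12.12): the cylinder is absent (z outside [0, 12]); the 6.5×22 cube at (11, 14.5) contributes its full rectangle (perimeter 57.00 mm); the cube at (14.5, 14.5) is present — its section is the full 12×8 rectangle (perimeter 40.00 mm); Combining (union): the regions partially overlap (shared area 24.00 mm²), so the edge portions inside another operand are dropped and the merged outline is re-measured after clipping — boundary = 75.00 mm. So its perimeter = 75.00 mm. Layer 74 (z = 8.88): the r=3 cylinder contributes a regular 24-gon of circumradius 3 (perimeter = 2·24·3.000·sin(180°/24) = 18.80 mm); the cube at (11, 14.5) is absent (z outside [11.5, 31.5]); the cube at (14.5, 14.5) is absent (z outside [11, 19.5]); Taking the union: only the r=3 cylinder is present, so the union is just that shape — boundary = 18.80 mm. So its perimeter = 18.80 mm. Layer 101 is larger (75.00 vs 18.80 mm).

layer 101 (z = 12.12 mm)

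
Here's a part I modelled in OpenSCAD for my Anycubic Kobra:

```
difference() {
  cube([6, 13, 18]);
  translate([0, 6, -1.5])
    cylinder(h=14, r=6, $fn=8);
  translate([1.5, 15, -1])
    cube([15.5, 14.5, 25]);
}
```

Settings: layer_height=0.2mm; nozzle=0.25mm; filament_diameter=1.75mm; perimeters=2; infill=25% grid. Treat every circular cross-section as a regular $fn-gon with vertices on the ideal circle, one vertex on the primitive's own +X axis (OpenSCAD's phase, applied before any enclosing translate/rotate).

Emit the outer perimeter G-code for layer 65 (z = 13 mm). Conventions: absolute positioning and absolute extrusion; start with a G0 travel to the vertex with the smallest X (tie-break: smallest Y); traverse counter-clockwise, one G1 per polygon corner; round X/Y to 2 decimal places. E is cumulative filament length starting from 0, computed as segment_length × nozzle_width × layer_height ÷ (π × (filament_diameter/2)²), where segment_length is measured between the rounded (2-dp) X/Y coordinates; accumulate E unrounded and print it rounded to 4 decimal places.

At z = 13 mm: the cube is present — its section is the full 6×13 rectangle; the cylinder at (0, 6) does not reach this height (z outside [-1.5, 12.5]); the cube at (1.5, 15) is present — its section is the full 15.5×14.5 rectangle; Subtracting the remaining from the first: starting from the 6×13 cube, the 15.5×14.5 cube at (1.5, 15) misses the remaining region (no effect) — 1 connected region. The outline is a single polygon with 4 vertices. Extrusion per mm of travel: 0.25 × 0.2 / (π × 0.875²) = 0.020788. Accumulating E over each segment gives final E = 0.7899.

G0 X0.00 Y0.00 Z13.00
G1 X6.00 Y0.00 E0.1247
G1 X6.00 Y13.00 E0.3950
G1 X0.00 Y13.00 E0.5197
G1 X0.00 Y0.00 E0.7899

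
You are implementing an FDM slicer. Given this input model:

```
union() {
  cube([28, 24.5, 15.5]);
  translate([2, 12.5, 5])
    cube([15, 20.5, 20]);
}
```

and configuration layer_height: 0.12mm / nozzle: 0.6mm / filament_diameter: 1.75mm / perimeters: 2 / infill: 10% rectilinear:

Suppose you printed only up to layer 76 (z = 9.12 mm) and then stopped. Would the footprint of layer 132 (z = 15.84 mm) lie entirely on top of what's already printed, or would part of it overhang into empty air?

Compare the two slices. At z = 9.12: the cube is present — its section is the full 28×24.5 rectangle (area 686.00 mm²); the cube at (2, 12.5) (footprint 15×20.5) is included at this height (area 307.50 mm²); Taking the union: the regions partially overlap — summed areas 993.50 mm² minus the doubly-counted overlap 180.00 mm² gives 813.50 mm² — area = 813.50 mm². At z = 15.84: the cube is not intersected at this z (z outside [0, 15.5]); the 15×20.5 cube at (2, 12.5) contributes its full rectangle (area 307.50 mm²); Merging all regions: only the 15×20.5 cube at (2, 12.5) is present, so the union is just that shape — area = 307.50 mm². Checking containment: the cross-section at z = 15.84 is a subset of the cross-section at z = 9.12.

entirely on top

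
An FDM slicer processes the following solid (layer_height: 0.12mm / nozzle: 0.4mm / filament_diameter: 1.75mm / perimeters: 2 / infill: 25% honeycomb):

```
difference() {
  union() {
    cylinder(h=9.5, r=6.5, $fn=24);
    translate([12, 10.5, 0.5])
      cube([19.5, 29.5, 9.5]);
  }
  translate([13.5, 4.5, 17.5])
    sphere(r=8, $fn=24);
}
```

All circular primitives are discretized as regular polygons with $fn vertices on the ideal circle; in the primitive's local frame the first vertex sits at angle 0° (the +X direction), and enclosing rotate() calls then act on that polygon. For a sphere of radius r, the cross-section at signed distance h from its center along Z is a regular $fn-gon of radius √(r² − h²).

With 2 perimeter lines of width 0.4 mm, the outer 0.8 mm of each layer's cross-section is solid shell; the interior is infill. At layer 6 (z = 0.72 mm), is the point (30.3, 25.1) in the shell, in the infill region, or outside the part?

infill

At z = 0.72 mm: the r=6.5 cylinder gives a regular 24-gon of circumradius 6.5 (constant along its height); the cube at (12, 10.5) is present — its section is the full 19.5×29.5 rectangle; Taking the union: the 2 present regions are separate (no shared area or edge), so areas and boundary lengths simply add and each stays a separate island — 2 connected regions; the sphere at (13.5, 4.5) is absent (|z−center|=16.780 > r=8); After the difference (first − rest): none of the subtracted shapes is present at this height, so that combined region is unchanged — 2 connected regions. Overall, the cross-section has 2 separate islands. The nearest boundary edge runs (31.50, 40.00)→(31.50, 10.50); distance from the point to it = 1.20 mm. (Shell/infill is judged within the island containing the point — the largest one.) The point is inside the cross-section and 1.20 mm from the nearest boundary — more than the 0.8 mm shell width (2 × 0.4), so it's in the infill interior.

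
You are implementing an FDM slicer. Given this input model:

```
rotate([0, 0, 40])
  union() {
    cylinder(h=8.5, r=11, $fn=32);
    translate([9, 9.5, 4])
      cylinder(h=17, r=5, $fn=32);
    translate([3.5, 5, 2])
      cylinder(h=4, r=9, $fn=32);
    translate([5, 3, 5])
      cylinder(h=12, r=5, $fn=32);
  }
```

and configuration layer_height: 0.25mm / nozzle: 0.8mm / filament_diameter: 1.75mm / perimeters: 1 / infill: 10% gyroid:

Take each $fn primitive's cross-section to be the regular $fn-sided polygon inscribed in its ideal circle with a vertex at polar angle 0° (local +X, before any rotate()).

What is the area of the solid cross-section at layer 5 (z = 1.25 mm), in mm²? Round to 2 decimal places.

At z = 1.25 mm: the r=11 cylinder gives a regular 32-gon of circumradius 11 (constant along its height) (area = (32/2)·11.000²·sin(360°/32) = 377.69 mm²); the cylinder at (9, 9.5) is not intersected at this z (z outside [4, 21]); the cylinder at (3.5, 5) is not intersected at this z (z outside [2, 6]); the cylinder at (5, 3) is absent (z outside [5, 17]); Merging all regions: only the r=11 cylinder is present, so the union is just that shape — area = 377.69 mm²; (rotated 40° about Z; rotation is an isometry so areas/perimeters/island counts are preserved). Overall, the cross-section is a single solid region. Net area = 377.69 mm².

377.69 mm²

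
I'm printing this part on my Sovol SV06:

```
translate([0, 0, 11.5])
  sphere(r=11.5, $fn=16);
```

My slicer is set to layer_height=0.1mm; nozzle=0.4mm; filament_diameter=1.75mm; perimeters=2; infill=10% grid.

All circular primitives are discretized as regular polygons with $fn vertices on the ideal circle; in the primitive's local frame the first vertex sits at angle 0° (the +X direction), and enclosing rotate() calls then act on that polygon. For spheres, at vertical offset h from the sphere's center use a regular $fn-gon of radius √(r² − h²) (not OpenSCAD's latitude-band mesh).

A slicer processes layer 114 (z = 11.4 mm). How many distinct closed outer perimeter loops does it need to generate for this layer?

1

At z = 11.4 mm: the r=11.5 sphere slices to a regular 16-gon of circumradius 11.500 (√(r²−h²) with h=0.1 from center). The result has 1 disconnected region.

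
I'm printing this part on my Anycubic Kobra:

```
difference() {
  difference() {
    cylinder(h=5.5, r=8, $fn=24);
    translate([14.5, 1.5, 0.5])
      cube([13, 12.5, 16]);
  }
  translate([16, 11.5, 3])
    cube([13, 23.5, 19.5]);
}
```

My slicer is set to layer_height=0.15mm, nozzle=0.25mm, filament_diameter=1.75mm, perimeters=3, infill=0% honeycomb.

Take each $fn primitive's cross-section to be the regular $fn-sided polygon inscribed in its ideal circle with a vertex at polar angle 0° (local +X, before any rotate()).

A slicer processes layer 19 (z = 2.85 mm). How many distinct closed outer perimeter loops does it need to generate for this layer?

At z = 2.85 mm: the r=8 cylinder contributes a regular 24-gon of circumradius 8; the 13×12.5 cube at (14.5, 1.5) contributes its full rectangle; After the difference (first − rest): starting from the r=8 cylinder, the 13×12.5 cube at (14.5, 1.5) misses the remaining region (no effect) — 1 connected region; the cube at (16, 11.5) is not intersected at this z (z outside [3, 22.5]); Taking the first minus the rest: none of the subtracted shapes is present at this height, so the result so far is unchanged — 1 connected region. The result has 1 disconnected region.

1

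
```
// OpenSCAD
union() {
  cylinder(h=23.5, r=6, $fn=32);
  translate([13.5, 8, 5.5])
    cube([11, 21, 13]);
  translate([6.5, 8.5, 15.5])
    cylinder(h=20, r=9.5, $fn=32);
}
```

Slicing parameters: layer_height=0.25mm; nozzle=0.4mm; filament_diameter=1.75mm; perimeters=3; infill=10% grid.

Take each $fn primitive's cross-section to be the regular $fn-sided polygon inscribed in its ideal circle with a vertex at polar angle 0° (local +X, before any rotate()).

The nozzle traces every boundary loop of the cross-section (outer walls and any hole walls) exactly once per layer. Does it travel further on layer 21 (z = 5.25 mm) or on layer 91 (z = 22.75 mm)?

layer 91 (z = 22.75 mm)

Layer 21 (z = 5.25): the r=6 cylinder gives a regular 32-gon of circumradius 6 (constant along its height) (perimeter = 2·32·6.000·sin(180°/32) = 37.64 mm); the cube at (13.5, 8) is not intersected at this z (z outside [5.5, 18.5]); the cylinder at (6.5, 8.5) does not reach this height (z outside [15.5, 35.5]); Taking the union: only the r=6 cylinder is present, so the union is just that shape — boundary = 37.64 mm. So its perimeter = 37.64 mm. Layer 91 (z = 22.75): the cylinder: section is a regular 32-gon, circumradius r=6 (perimeter = 2·32·6.000·sin(180°/32) = 37.64 mm); the cube at (13.5, 8) is absent (z outside [5.5, 18.5]); the r=9.5 cylinder at (6.5, 8.5) contributes a regular 32-gon of circumradius 9.5 (perimeter = 2·32·9.500·sin(180°/32) = 59.59 mm); Merging all regions: the regions partially overlap (shared area 35.08 mm²), so the edge portions inside another operand are dropped and the merged outline is re-measured after clipping — boundary = 73.14 mm. So its perimeter = 73.14 mm. Layer 91 is larger (73.14 vs 37.64 mm).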